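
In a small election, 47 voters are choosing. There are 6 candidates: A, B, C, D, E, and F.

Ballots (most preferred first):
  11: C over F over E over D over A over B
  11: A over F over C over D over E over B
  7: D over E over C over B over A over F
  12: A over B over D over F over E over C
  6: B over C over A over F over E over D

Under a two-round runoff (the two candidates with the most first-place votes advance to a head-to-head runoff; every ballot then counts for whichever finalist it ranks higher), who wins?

C

Round 1 first-place votes: A 23, B 6, C 11, D 7, E 0, F 0. A and C advance.
Runoff: A is ranked above C on 23 ballots, C above A on 24.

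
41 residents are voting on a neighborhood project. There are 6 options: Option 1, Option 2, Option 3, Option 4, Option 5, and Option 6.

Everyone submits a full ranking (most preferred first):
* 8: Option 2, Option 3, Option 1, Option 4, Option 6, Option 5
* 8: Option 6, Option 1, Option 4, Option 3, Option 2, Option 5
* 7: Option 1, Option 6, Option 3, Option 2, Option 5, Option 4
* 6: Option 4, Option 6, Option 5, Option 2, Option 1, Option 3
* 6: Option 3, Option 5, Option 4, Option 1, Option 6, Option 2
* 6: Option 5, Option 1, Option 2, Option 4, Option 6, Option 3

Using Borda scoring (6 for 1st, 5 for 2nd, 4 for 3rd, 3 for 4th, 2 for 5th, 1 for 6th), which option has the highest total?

Option 1: 8×4 + 8×5 + 7×6 + 6×2 + 6×3 + 6×5 = 174
Option 2: 8×6 + 8×2 + 7×3 + 6×3 + 6×1 + 6×4 = 133
Option 3: 8×5 + 8×3 + 7×4 + 6×1 + 6×6 + 6×1 = 140
Option 4: 8×3 + 8×4 + 7×1 + 6×6 + 6×4 + 6×3 = 141
Option 5: 8×1 + 8×1 + 7×2 + 6×4 + 6×5 + 6×6 = 120
Option 6: 8×2 + 8×6 + 7×5 + 6×5 + 6×2 + 6×2 = 153

Option 1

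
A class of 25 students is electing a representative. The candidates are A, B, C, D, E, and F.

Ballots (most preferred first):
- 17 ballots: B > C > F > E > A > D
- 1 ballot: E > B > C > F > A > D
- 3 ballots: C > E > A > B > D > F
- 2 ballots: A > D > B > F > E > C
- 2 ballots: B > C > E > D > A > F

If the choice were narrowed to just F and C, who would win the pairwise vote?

C

F is ranked above C on 2 ballots; C above F on 23.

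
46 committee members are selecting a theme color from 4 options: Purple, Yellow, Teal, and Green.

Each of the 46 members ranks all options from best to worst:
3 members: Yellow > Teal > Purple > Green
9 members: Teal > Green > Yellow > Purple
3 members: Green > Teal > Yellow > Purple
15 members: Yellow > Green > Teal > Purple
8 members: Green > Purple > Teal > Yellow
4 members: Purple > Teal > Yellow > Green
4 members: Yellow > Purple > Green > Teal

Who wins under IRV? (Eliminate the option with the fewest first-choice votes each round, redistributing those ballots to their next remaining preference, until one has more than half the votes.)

Teal

Round 1: Purple 4, Yellow 22, Teal 9, Green 11. Purple eliminated.
Round 2: Yellow 22, Teal 13, Green 11. Green eliminated.
Round 3: Yellow 22, Teal 24. Teal has a majority (≥24).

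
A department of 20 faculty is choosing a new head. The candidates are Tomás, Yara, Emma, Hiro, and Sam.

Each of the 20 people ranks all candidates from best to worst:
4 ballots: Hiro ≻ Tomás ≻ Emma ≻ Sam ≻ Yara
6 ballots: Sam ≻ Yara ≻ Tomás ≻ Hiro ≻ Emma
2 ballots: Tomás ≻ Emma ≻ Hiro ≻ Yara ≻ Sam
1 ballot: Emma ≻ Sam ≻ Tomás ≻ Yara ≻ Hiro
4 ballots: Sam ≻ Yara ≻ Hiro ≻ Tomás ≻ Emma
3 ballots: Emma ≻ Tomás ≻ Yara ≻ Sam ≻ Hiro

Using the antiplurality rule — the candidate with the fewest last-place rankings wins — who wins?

Last-place votes: Tomás 0, Yara 4, Emma 10, Hiro 4, Sam 2.

Tomás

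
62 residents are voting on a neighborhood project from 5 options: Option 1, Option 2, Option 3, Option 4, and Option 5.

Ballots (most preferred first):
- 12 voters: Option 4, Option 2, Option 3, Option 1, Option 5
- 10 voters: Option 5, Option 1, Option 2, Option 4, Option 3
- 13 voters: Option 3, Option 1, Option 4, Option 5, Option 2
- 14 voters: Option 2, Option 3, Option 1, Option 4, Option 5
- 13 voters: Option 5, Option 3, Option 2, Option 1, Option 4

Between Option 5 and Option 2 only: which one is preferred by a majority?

Option 5 is ranked above Option 2 on 36 ballots; Option 2 above Option 5 on 26.

Option 5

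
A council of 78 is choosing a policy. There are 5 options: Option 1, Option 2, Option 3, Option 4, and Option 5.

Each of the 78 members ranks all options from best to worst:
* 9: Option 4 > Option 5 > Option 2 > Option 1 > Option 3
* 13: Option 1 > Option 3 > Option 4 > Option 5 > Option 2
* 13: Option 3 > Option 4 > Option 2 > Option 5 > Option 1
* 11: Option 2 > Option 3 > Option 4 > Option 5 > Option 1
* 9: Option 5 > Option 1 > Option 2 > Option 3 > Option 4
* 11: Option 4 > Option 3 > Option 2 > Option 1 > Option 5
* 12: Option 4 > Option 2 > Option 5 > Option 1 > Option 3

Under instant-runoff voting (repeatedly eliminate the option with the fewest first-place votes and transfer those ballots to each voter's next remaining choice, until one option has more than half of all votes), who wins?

Round 1: Option 1 13, Option 2 11, Option 3 13, Option 4 32, Option 5 9. Option 5 eliminated.
Round 2: Option 1 22, Option 2 11, Option 3 13, Option 4 32. Option 2 eliminated.
Round 3: Option 1 22, Option 3 24, Option 4 32. Option 1 eliminated.
Round 4: Option 3 46, Option 4 32. Option 3 has a majority (≥40).

Option 3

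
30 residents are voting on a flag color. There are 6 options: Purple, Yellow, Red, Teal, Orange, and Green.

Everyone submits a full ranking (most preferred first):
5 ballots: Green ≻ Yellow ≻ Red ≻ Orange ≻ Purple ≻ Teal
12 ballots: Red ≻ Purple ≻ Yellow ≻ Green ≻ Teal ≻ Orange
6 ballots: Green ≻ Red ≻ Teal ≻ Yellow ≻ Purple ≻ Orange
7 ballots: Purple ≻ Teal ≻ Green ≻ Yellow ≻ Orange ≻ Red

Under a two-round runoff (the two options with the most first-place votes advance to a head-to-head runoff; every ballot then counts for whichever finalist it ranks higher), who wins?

Round 1 first-place votes: Purple 7, Yellow 0, Red 12, Teal 0, Orange 0, Green 11. Red and Green advance.
Runoff: Red is ranked above Green on 12 ballots, Green above Red on 18.

Green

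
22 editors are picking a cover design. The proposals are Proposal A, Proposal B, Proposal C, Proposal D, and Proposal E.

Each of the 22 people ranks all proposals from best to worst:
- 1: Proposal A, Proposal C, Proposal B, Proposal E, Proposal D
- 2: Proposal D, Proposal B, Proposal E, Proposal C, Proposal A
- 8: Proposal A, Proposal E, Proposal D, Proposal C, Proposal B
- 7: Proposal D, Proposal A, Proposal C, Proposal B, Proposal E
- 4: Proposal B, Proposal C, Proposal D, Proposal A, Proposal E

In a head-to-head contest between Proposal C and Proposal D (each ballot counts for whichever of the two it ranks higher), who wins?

Proposal C is ranked above Proposal D on 5 ballots; Proposal D above Proposal C on 17.

Proposal D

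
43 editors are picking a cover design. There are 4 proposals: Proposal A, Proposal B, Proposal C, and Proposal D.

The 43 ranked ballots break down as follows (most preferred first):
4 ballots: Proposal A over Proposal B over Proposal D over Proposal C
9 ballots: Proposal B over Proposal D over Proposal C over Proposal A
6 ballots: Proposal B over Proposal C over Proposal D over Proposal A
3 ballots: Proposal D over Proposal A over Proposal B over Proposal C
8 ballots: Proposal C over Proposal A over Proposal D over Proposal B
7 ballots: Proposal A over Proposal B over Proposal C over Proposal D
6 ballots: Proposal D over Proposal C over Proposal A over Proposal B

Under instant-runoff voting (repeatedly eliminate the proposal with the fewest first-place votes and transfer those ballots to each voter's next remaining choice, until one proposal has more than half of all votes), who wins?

Proposal A

Round 1: Proposal A 11, Proposal B 15, Proposal C 8, Proposal D 9. Proposal C eliminated.
Round 2: Proposal A 19, Proposal B 15, Proposal D 9. Proposal D eliminated.
Round 3: Proposal A 28, Proposal B 15. Proposal A has a majority (≥22).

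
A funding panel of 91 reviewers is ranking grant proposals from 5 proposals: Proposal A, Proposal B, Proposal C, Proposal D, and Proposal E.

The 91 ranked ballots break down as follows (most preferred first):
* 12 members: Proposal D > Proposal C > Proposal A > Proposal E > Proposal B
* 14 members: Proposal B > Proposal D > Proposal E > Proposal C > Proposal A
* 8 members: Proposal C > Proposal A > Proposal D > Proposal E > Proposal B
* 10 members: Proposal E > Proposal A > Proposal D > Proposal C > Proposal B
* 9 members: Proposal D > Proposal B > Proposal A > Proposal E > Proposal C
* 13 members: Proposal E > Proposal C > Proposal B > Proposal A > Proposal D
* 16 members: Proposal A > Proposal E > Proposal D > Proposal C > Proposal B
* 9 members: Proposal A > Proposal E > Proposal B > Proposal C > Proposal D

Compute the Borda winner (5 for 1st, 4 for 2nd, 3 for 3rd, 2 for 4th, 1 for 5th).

Proposal A: 12×3 + 14×1 + 8×4 + 10×4 + 9×3 + 13×2 + 16×5 + 9×5 = 300
Proposal B: 12×1 + 14×5 + 8×1 + 10×1 + 9×4 + 13×3 + 16×1 + 9×3 = 218
Proposal C: 12×4 + 14×2 + 8×5 + 10×2 + 9×1 + 13×4 + 16×2 + 9×2 = 247
Proposal D: 12×5 + 14×4 + 8×3 + 10×3 + 9×5 + 13×1 + 16×3 + 9×1 = 285
Proposal E: 12×2 + 14×3 + 8×2 + 10×5 + 9×2 + 13×5 + 16×4 + 9×4 = 315

Proposal E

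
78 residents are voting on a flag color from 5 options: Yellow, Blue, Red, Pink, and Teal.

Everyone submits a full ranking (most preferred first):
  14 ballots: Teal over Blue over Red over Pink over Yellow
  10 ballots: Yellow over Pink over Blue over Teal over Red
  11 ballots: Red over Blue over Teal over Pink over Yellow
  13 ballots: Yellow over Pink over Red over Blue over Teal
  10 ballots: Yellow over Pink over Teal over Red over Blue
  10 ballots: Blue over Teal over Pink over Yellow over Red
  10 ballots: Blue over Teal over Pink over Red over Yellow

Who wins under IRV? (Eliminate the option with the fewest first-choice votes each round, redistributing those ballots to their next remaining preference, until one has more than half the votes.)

Round 1: Yellow 33, Blue 20, Red 11, Pink 0, Teal 14. Pink eliminated.
Round 2: Yellow 33, Blue 20, Red 11, Teal 14. Red eliminated.
Round 3: Yellow 33, Blue 31, Teal 14. Teal eliminated.
Round 4: Yellow 33, Blue 45. Blue has a majority (≥40).

Blue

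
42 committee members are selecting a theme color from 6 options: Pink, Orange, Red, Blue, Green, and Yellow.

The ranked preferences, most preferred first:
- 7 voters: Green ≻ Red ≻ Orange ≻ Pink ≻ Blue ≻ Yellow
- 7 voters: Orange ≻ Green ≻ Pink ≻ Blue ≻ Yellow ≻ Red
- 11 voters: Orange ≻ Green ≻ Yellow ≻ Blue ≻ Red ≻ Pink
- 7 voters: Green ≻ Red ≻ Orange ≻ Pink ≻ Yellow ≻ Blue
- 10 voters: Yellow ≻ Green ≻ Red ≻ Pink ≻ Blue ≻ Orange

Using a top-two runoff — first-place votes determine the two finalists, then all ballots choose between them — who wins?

Round 1 first-place votes: Pink 0, Orange 18, Red 0, Blue 0, Green 14, Yellow 10. Orange and Green advance.
Runoff: Orange is ranked above Green on 18 ballots, Green above Orange on 24.

Green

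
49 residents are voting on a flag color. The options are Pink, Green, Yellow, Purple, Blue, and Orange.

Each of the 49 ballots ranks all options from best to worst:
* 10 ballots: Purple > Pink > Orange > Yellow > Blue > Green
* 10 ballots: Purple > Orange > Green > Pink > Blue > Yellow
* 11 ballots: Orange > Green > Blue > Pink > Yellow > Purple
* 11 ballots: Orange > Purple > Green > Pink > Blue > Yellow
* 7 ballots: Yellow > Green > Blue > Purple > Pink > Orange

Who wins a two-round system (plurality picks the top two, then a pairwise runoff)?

Round 1 first-place votes: Pink 0, Green 0, Yellow 7, Purple 20, Blue 0, Orange 22. Orange and Purple advance.
Runoff: Orange is ranked above Purple on 22 ballots, Purple above Orange on 27.

Purple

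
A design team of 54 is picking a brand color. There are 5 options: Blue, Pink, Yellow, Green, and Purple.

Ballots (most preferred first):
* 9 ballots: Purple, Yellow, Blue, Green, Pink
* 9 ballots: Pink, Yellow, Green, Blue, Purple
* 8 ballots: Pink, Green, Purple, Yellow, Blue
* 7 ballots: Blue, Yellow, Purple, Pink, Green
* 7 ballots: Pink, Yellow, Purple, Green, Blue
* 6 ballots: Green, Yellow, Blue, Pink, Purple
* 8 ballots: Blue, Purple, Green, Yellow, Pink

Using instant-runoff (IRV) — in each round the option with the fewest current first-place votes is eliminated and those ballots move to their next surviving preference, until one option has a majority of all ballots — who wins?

Blue

Round 1: Blue 15, Pink 24, Yellow 0, Green 6, Purple 9. Yellow eliminated.
Round 2: Blue 15, Pink 24, Green 6, Purple 9. Green eliminated.
Round 3: Blue 21, Pink 24, Purple 9. Purple eliminated.
Round 4: Blue 30, Pink 24. Blue has a majority (≥28).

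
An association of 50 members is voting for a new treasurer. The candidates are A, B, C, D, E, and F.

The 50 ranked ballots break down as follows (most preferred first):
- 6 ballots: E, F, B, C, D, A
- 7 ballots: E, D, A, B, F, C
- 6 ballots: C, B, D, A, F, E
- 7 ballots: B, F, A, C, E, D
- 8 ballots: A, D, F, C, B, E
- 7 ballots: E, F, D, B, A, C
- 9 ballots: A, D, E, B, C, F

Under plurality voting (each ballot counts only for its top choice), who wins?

E

First-place votes: A 17, B 7, C 6, D 0, E 20, F 0.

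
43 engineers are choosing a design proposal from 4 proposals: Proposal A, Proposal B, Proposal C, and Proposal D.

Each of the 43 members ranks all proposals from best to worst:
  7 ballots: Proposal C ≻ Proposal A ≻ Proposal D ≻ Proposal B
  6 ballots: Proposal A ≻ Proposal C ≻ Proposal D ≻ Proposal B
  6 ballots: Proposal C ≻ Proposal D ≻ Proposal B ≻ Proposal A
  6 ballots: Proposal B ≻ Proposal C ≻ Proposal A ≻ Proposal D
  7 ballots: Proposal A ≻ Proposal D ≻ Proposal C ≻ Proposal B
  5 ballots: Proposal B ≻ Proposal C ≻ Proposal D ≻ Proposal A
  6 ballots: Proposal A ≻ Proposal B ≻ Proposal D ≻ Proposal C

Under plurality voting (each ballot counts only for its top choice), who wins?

Proposal A

First-place votes: Proposal A 19, Proposal B 11, Proposal C 13, Proposal D 0.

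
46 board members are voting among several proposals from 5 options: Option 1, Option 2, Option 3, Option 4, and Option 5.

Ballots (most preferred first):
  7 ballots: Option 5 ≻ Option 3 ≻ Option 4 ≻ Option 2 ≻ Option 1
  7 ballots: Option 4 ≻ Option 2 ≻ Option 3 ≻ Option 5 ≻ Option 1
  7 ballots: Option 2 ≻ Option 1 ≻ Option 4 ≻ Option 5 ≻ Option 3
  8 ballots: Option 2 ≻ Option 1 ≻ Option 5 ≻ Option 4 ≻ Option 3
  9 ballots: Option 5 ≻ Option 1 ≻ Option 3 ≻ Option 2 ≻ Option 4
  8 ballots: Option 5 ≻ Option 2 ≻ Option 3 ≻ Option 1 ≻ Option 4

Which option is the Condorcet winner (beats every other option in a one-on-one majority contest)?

Option 5 vs Option 1: 31–15
Option 5 vs Option 2: 24–22
Option 5 vs Option 3: 39–7
Option 5 vs Option 4: 32–14
Option 5 beats every other option.

Option 5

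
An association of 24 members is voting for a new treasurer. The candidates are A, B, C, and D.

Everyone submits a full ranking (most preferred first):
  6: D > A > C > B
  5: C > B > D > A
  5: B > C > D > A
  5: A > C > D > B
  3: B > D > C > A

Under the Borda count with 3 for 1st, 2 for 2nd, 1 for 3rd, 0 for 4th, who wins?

A: 6×2 + 5×0 + 5×0 + 5×3 + 3×0 = 27
B: 6×0 + 5×2 + 5×3 + 5×0 + 3×3 = 34
C: 6×1 + 5×3 + 5×2 + 5×2 + 3×1 = 44
D: 6×3 + 5×1 + 5×1 + 5×1 + 3×2 = 39

C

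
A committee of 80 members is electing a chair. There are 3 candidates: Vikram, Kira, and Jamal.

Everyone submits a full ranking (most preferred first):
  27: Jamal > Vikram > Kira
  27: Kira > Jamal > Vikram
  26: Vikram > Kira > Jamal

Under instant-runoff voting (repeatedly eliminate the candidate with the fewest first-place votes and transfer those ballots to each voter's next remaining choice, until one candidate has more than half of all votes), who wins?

Kira

Round 1: Vikram 26, Kira 27, Jamal 27. Vikram eliminated.
Round 2: Kira 53, Jamal 27. Kira has a majority (≥41).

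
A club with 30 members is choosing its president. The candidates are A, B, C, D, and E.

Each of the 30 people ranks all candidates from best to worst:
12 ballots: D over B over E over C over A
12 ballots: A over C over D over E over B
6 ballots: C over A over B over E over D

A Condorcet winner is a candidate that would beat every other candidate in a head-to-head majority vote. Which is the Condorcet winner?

C vs A: 18–12
C vs B: 18–12
C vs D: 18–12
C vs E: 18–12
C beats every other candidate.

C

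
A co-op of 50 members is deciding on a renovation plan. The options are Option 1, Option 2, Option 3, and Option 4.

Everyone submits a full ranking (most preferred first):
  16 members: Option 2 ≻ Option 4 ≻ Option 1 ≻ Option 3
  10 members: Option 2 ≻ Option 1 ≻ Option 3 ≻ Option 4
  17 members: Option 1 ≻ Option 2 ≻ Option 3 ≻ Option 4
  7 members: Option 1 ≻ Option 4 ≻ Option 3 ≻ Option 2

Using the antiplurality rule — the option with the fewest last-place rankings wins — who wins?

Option 1

Last-place votes: Option 1 0, Option 2 7, Option 3 16, Option 4 27.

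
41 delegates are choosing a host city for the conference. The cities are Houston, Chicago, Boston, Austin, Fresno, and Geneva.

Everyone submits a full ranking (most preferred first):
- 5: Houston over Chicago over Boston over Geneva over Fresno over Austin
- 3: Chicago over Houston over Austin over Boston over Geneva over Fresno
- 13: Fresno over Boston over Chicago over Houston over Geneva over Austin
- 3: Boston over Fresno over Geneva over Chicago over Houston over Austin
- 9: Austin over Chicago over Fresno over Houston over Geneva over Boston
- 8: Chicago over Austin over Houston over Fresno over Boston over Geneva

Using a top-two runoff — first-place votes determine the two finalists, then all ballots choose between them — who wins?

Round 1 first-place votes: Houston 5, Chicago 11, Boston 3, Austin 9, Fresno 13, Geneva 0. Fresno and Chicago advance.
Runoff: Fresno is ranked above Chicago on 16 ballots, Chicago above Fresno on 25.

Chicago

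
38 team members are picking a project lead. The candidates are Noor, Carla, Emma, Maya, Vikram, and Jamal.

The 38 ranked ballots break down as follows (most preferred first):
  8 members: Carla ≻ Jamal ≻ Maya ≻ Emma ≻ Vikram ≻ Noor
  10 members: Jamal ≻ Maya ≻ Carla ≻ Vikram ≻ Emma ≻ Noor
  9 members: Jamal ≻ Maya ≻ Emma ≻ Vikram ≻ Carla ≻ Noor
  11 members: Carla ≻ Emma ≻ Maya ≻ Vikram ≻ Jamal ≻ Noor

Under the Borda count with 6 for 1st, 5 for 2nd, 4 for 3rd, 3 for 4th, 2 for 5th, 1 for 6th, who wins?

Noor: 8×1 + 10×1 + 9×1 + 11×1 = 38
Carla: 8×6 + 10×4 + 9×2 + 11×6 = 172
Emma: 8×3 + 10×2 + 9×4 + 11×5 = 135
Maya: 8×4 + 10×5 + 9×5 + 11×4 = 171
Vikram: 8×2 + 10×3 + 9×3 + 11×3 = 106
Jamal: 8×5 + 10×6 + 9×6 + 11×2 = 176

Jamal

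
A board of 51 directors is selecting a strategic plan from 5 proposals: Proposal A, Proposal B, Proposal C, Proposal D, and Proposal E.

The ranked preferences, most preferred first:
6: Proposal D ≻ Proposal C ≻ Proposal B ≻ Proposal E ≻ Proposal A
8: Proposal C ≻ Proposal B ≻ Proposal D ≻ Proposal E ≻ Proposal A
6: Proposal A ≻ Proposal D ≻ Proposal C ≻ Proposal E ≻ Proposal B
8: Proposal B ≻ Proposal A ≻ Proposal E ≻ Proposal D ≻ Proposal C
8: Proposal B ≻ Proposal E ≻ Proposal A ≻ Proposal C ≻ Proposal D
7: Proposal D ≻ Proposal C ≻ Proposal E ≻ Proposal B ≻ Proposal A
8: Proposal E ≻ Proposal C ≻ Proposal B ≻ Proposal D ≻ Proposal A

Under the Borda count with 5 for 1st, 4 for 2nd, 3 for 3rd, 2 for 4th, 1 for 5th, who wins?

Proposal B

Proposal A: 6×1 + 8×1 + 6×5 + 8×4 + 8×3 + 7×1 + 8×1 = 115
Proposal B: 6×3 + 8×4 + 6×1 + 8×5 + 8×5 + 7×2 + 8×3 = 174
Proposal C: 6×4 + 8×5 + 6×3 + 8×1 + 8×2 + 7×4 + 8×4 = 166
Proposal D: 6×5 + 8×3 + 6×4 + 8×2 + 8×1 + 7×5 + 8×2 = 153
Proposal E: 6×2 + 8×2 + 6×2 + 8×3 + 8×4 + 7×3 + 8×5 = 157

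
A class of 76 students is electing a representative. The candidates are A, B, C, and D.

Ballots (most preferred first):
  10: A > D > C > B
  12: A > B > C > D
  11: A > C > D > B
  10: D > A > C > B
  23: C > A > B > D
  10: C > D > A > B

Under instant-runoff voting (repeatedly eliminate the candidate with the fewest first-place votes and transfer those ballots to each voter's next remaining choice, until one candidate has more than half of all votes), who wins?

A

Round 1: A 33, B 0, C 33, D 10. B eliminated.
Round 2: A 33, C 33, D 10. D eliminated.
Round 3: A 43, C 33. A has a majority (≥39).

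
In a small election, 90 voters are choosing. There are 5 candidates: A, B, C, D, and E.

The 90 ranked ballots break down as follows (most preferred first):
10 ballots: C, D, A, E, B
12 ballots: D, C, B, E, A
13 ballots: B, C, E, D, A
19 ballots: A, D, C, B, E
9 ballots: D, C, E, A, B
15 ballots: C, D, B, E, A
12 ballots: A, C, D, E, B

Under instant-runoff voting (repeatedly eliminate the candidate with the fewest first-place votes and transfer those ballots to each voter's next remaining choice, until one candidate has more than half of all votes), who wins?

Round 1: A 31, B 13, C 25, D 21, E 0. E eliminated.
Round 2: A 31, B 13, C 25, D 21. B eliminated.
Round 3: A 31, C 38, D 21. D eliminated.
Round 4: A 31, C 59. C has a majority (≥46).

C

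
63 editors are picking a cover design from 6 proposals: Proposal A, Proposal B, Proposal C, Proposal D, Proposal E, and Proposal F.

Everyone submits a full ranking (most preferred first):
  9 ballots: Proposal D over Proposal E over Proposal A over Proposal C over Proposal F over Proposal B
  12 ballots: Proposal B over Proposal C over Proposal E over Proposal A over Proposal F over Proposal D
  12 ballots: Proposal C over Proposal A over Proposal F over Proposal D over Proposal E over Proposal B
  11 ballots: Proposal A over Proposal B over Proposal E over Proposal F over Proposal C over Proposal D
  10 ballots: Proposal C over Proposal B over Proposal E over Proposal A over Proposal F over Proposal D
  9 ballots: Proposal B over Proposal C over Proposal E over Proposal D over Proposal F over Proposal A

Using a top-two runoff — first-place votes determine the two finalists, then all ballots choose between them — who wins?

Proposal B

Round 1 first-place votes: Proposal A 11, Proposal B 21, Proposal C 22, Proposal D 9, Proposal E 0, Proposal F 0. Proposal C and Proposal B advance.
Runoff: Proposal C is ranked above Proposal B on 31 ballots, Proposal B above Proposal C on 32.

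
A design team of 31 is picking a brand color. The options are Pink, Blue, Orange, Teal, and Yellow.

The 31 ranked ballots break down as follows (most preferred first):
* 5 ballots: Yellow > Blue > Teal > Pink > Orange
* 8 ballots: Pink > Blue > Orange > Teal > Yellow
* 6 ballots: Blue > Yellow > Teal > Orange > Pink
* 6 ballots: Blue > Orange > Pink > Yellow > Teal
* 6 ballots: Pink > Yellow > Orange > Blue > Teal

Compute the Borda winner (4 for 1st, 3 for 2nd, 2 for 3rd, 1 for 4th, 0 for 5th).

Pink: 5×1 + 8×4 + 6×0 + 6×2 + 6×4 = 73
Blue: 5×3 + 8×3 + 6×4 + 6×4 + 6×1 = 93
Orange: 5×0 + 8×2 + 6×1 + 6×3 + 6×2 = 52
Teal: 5×2 + 8×1 + 6×2 + 6×0 + 6×0 = 30
Yellow: 5×4 + 8×0 + 6×3 + 6×1 + 6×3 = 62

Blue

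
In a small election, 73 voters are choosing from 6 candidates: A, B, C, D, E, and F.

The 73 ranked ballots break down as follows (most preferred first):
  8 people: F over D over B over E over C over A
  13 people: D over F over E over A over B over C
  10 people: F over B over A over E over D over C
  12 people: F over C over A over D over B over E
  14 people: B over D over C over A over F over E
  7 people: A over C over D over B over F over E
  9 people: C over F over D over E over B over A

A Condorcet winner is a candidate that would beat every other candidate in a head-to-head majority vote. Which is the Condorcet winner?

F vs A: 52–21
F vs B: 52–21
F vs C: 43–30
F vs D: 39–34
F vs E: 73–0
F beats every other candidate.

F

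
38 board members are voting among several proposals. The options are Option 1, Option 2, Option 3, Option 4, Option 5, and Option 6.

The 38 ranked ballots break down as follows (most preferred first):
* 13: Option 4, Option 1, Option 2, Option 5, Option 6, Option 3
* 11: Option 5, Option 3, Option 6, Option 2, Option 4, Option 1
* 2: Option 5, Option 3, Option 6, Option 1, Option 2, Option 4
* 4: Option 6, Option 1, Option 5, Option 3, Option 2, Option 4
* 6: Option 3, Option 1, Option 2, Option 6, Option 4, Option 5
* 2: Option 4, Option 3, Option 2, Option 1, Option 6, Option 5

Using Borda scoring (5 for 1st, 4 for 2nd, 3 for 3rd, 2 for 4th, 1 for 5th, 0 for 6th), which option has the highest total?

Option 1: 13×4 + 11×0 + 2×2 + 4×4 + 6×4 + 2×2 = 100
Option 2: 13×3 + 11×2 + 2×1 + 4×1 + 6×3 + 2×3 = 91
Option 3: 13×0 + 11×4 + 2×4 + 4×2 + 6×5 + 2×4 = 98
Option 4: 13×5 + 11×1 + 2×0 + 4×0 + 6×1 + 2×5 = 92
Option 5: 13×2 + 11×5 + 2×5 + 4×3 + 6×0 + 2×0 = 103
Option 6: 13×1 + 11×3 + 2×3 + 4×5 + 6×2 + 2×1 = 86

Option 5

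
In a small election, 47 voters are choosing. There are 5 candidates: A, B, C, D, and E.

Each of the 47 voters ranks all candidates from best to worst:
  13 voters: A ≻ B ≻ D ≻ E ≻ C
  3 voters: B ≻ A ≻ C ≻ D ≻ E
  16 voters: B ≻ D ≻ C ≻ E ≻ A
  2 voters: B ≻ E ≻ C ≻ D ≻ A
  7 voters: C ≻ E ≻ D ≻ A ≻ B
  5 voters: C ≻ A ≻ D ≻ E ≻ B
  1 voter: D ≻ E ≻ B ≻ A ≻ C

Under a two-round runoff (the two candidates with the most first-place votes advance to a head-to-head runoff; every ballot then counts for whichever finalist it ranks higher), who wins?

A

Round 1 first-place votes: A 13, B 21, C 12, D 1, E 0. B and A advance.
Runoff: B is ranked above A on 22 ballots, A above B on 25.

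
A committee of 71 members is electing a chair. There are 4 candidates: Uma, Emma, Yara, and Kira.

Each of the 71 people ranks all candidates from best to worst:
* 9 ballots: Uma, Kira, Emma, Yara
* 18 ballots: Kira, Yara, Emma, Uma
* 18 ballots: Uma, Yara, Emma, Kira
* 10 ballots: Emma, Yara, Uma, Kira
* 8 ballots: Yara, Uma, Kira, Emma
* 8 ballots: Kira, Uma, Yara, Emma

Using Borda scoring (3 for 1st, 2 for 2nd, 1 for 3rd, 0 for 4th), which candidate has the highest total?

Yara

Uma: 9×3 + 18×0 + 18×3 + 10×1 + 8×2 + 8×2 = 123
Emma: 9×1 + 18×1 + 18×1 + 10×3 + 8×0 + 8×0 = 75
Yara: 9×0 + 18×2 + 18×2 + 10×2 + 8×3 + 8×1 = 124
Kira: 9×2 + 18×3 + 18×0 + 10×0 + 8×1 + 8×3 = 104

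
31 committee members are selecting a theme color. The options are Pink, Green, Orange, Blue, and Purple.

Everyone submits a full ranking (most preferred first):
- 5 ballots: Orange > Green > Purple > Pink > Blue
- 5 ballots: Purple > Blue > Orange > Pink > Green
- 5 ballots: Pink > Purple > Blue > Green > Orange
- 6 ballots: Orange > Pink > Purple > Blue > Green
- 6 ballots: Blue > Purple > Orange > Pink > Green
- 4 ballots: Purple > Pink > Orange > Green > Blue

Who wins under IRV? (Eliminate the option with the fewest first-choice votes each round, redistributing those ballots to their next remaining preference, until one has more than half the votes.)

Purple

Round 1: Pink 5, Green 0, Orange 11, Blue 6, Purple 9. Green eliminated.
Round 2: Pink 5, Orange 11, Blue 6, Purple 9. Pink eliminated.
Round 3: Orange 11, Blue 6, Purple 14. Blue eliminated.
Round 4: Orange 11, Purple 20. Purple has a majority (≥16).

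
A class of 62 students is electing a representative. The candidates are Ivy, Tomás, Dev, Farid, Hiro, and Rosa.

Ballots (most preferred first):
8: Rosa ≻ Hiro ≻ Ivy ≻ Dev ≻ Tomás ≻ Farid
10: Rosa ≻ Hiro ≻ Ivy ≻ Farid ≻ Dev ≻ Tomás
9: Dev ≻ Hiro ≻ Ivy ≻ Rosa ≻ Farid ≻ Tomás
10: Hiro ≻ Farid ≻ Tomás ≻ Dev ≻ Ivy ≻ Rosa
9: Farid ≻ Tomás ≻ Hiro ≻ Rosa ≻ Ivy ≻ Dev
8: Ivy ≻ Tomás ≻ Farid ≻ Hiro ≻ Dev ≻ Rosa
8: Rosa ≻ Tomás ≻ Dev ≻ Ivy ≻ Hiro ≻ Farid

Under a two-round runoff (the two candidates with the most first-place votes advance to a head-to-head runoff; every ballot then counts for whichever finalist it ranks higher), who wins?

Hiro

Round 1 first-place votes: Ivy 8, Tomás 0, Dev 9, Farid 9, Hiro 10, Rosa 26. Rosa and Hiro advance.
Runoff: Rosa is ranked above Hiro on 26 ballots, Hiro above Rosa on 36.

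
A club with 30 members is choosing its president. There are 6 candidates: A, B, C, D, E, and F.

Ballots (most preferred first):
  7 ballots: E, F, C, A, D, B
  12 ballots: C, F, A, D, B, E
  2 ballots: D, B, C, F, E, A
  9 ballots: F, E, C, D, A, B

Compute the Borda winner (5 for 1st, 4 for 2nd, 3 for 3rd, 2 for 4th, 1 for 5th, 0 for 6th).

A: 7×2 + 12×3 + 2×0 + 9×1 = 59
B: 7×0 + 12×1 + 2×4 + 9×0 = 20
C: 7×3 + 12×5 + 2×3 + 9×3 = 114
D: 7×1 + 12×2 + 2×5 + 9×2 = 59
E: 7×5 + 12×0 + 2×1 + 9×4 = 73
F: 7×4 + 12×4 + 2×2 + 9×5 = 125

F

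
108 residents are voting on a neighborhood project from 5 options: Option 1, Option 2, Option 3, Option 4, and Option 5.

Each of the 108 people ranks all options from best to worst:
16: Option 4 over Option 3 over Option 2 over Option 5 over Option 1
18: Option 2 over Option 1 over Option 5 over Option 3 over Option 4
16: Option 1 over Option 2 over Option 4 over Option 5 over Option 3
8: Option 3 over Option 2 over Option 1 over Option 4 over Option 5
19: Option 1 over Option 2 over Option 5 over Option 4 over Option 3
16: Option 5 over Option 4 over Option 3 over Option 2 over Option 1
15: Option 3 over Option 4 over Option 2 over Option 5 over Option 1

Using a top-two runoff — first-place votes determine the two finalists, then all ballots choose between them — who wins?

Option 3

Round 1 first-place votes: Option 1 35, Option 2 18, Option 3 23, Option 4 16, Option 5 16. Option 1 and Option 3 advance.
Runoff: Option 1 is ranked above Option 3 on 53 ballots, Option 3 above Option 1 on 55.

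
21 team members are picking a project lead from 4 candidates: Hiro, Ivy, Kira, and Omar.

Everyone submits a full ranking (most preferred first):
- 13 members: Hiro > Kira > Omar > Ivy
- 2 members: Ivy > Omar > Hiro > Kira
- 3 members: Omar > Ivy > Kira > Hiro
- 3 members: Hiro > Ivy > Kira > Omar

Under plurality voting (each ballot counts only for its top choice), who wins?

First-place votes: Hiro 16, Ivy 2, Kira 0, Omar 3.

Hiro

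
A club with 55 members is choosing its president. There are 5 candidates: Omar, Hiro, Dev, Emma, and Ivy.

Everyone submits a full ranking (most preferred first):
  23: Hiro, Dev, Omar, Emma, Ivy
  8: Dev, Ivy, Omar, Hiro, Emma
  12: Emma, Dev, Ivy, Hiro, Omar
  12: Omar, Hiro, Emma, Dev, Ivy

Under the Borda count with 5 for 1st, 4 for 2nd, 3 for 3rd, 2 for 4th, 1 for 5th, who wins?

Dev

Omar: 23×3 + 8×3 + 12×1 + 12×5 = 165
Hiro: 23×5 + 8×2 + 12×2 + 12×4 = 203
Dev: 23×4 + 8×5 + 12×4 + 12×2 = 204
Emma: 23×2 + 8×1 + 12×5 + 12×3 = 150
Ivy: 23×1 + 8×4 + 12×3 + 12×1 = 103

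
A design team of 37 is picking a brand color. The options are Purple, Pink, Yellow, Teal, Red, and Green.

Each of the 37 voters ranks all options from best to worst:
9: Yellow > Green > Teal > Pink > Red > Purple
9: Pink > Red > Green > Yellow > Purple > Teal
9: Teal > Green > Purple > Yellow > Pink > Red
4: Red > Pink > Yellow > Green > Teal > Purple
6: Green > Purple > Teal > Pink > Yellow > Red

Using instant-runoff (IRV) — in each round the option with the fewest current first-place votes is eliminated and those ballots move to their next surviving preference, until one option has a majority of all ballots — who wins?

Round 1: Purple 0, Pink 9, Yellow 9, Teal 9, Red 4, Green 6. Purple eliminated.
Round 2: Pink 9, Yellow 9, Teal 9, Red 4, Green 6. Red eliminated.
Round 3: Pink 13, Yellow 9, Teal 9, Green 6. Green eliminated.
Round 4: Pink 13, Yellow 9, Teal 15. Yellow eliminated.
Round 5: Pink 13, Teal 24. Teal has a majority (≥19).

Teal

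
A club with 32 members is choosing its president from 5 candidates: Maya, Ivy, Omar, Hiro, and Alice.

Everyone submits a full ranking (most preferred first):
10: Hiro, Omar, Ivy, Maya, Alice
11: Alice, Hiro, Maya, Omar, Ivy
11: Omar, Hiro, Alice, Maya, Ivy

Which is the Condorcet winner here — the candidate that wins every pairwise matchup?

Hiro

Hiro vs Maya: 32–0
Hiro vs Ivy: 32–0
Hiro vs Omar: 21–11
Hiro vs Alice: 21–11
Hiro beats every other candidate.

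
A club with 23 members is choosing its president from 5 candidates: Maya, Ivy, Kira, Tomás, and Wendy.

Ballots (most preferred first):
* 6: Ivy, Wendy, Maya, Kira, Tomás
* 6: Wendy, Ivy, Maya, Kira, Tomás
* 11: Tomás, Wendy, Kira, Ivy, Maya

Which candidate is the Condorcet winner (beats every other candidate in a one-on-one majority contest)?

Wendy vs Maya: 23–0
Wendy vs Ivy: 17–6
Wendy vs Kira: 23–0
Wendy vs Tomás: 12–11
Wendy beats every other candidate.

Wendy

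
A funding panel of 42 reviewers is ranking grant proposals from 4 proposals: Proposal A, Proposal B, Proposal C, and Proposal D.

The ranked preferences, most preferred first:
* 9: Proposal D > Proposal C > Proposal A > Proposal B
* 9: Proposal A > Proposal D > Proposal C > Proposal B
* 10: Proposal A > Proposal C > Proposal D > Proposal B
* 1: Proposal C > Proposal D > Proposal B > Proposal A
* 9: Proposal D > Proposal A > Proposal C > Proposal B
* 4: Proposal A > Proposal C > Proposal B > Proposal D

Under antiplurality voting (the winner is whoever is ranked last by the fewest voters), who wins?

Last-place votes: Proposal A 1, Proposal B 37, Proposal C 0, Proposal D 4.

Proposal C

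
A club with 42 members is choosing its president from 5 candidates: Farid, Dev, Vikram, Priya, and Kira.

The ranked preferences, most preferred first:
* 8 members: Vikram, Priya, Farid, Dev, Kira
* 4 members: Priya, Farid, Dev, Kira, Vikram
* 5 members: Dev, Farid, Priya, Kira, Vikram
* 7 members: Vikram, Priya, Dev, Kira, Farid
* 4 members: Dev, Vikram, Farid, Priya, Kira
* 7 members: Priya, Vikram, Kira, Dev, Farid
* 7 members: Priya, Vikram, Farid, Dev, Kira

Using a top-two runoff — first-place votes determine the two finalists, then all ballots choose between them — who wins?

Round 1 first-place votes: Farid 0, Dev 9, Vikram 15, Priya 18, Kira 0. Priya and Vikram advance.
Runoff: Priya is ranked above Vikram on 23 ballots, Vikram above Priya on 19.

Priya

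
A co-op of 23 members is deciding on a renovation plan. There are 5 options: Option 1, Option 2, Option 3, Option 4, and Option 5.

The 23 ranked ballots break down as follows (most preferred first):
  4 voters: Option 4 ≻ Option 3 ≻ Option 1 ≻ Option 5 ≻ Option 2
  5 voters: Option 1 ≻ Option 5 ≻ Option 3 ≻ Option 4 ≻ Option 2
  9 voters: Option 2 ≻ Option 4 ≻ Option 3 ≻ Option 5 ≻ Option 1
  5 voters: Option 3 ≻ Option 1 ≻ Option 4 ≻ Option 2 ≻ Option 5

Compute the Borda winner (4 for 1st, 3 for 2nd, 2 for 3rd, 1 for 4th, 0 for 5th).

Option 3

Option 1: 4×2 + 5×4 + 9×0 + 5×3 = 43
Option 2: 4×0 + 5×0 + 9×4 + 5×1 = 41
Option 3: 4×3 + 5×2 + 9×2 + 5×4 = 60
Option 4: 4×4 + 5×1 + 9×3 + 5×2 = 58
Option 5: 4×1 + 5×3 + 9×1 + 5×0 = 28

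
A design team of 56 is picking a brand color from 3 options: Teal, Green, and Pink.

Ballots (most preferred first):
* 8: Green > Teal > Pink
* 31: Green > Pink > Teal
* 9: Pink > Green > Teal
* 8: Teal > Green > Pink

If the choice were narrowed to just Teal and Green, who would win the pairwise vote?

Teal is ranked above Green on 8 ballots; Green above Teal on 48.

Green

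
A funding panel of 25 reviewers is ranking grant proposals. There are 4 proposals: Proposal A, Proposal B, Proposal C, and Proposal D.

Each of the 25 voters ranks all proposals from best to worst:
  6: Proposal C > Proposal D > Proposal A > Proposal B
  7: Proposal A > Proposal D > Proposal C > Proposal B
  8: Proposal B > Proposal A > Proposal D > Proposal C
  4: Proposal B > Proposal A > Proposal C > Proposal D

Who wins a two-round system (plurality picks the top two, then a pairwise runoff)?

Round 1 first-place votes: Proposal A 7, Proposal B 12, Proposal C 6, Proposal D 0. Proposal B and Proposal A advance.
Runoff: Proposal B is ranked above Proposal A on 12 ballots, Proposal A above Proposal B on 13.

Proposal A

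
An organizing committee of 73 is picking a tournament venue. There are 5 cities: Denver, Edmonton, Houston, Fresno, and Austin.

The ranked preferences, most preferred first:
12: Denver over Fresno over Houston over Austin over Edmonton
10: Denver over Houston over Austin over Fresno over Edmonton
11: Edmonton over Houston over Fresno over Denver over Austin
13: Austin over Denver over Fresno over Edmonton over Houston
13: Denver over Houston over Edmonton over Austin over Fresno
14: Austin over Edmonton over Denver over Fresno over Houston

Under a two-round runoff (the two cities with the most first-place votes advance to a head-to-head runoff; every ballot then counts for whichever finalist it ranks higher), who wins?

Denver

Round 1 first-place votes: Denver 35, Edmonton 11, Houston 0, Fresno 0, Austin 27. Denver and Austin advance.
Runoff: Denver is ranked above Austin on 46 ballots, Austin above Denver on 27.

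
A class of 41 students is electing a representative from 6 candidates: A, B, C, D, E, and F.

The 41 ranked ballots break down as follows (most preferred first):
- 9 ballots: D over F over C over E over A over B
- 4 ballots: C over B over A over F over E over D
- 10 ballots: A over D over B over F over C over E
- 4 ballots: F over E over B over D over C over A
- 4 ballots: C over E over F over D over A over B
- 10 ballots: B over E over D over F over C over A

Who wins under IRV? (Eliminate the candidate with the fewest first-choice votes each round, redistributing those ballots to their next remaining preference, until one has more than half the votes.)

Round 1: A 10, B 10, C 8, D 9, E 0, F 4. E eliminated.
Round 2: A 10, B 10, C 8, D 9, F 4. F eliminated.
Round 3: A 10, B 14, C 8, D 9. C eliminated.
Round 4: A 10, B 18, D 13. A eliminated.
Round 5: B 18, D 23. D has a majority (≥21).

D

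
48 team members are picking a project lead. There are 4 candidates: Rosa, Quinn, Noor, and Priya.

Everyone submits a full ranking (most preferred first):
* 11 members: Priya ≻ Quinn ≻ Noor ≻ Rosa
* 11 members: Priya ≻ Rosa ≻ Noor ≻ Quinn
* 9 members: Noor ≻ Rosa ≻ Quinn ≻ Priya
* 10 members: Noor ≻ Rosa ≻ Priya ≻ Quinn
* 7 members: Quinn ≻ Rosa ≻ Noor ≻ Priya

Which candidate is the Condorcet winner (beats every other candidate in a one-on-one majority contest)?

Noor

Noor vs Rosa: 30–18
Noor vs Quinn: 30–18
Noor vs Priya: 26–22
Noor beats every other candidate.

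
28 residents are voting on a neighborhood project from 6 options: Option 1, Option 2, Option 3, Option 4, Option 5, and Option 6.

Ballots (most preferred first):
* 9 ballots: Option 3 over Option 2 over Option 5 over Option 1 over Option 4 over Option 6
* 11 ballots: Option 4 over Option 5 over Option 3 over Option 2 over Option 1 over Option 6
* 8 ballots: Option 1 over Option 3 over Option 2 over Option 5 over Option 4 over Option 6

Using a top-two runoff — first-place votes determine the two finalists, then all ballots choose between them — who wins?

Round 1 first-place votes: Option 1 8, Option 2 0, Option 3 9, Option 4 11, Option 5 0, Option 6 0. Option 4 and Option 3 advance.
Runoff: Option 4 is ranked above Option 3 on 11 ballots, Option 3 above Option 4 on 17.

Option 3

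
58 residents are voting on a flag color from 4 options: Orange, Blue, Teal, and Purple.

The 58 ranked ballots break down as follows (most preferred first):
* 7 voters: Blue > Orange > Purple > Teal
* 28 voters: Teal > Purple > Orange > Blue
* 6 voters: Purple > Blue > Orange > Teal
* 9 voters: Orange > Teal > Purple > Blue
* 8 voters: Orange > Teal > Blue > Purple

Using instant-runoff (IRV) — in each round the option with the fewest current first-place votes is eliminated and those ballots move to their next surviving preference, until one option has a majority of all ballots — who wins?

Orange

Round 1: Orange 17, Blue 7, Teal 28, Purple 6. Purple eliminated.
Round 2: Orange 17, Blue 13, Teal 28. Blue eliminated.
Round 3: Orange 30, Teal 28. Orange has a majority (≥30).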